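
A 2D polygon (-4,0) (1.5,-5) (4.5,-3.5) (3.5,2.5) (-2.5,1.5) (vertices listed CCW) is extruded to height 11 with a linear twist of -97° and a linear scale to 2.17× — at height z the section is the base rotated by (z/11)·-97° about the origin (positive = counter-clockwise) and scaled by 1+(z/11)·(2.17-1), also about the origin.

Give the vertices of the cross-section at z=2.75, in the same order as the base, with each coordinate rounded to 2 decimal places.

Cross-section at z=2.75: (-4.71,2.12) (-0.89,-6.69) (3.45,-6.51) (5.45,1.09) (-2.15,3.09)

t = z/height = 2.75/11 = 0.25
s = 1 + (scale-1)·z/height = 1 + (2.17-1)·2.75/11 = 1.292500
θ = twist·z/height = -97°·2.75/11 = -24.2500° = -0.423242 rad
cos θ = 0.911762, sin θ = -0.410719 (intermediates below are computed at full precision and shown rounded to 5 d.p.)
v1: (-4,0) → rotate → (-3.64705,1.64288) → ×s → (-4.71381,2.12342) → (-4.71,2.12)
v2: (1.5,-5) → rotate → (-0.68595,-5.17489) → ×s → (-0.88659,-6.68854) → (-0.89,-6.69)
v3: (4.5,-3.5) → rotate → (2.66541,-5.03940) → ×s → (3.44505,-6.51343) → (3.45,-6.51)
v4: (3.5,2.5) → rotate → (4.21796,0.84189) → ×s → (5.45172,1.08814) → (5.45,1.09)
v5: (-2.5,1.5) → rotate → (-1.66333,2.39444) → ×s → (-2.14985,3.09481) → (-2.15,3.09)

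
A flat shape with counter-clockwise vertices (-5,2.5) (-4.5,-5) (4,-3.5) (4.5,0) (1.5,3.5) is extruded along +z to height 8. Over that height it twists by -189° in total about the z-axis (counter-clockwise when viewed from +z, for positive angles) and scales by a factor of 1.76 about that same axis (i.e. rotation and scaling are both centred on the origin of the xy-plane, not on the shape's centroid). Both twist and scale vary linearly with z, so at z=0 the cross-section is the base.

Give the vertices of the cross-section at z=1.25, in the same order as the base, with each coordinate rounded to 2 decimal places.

Cross-section at z=1.25: (-3.49,5.19) (-7.14,-2.39) (1.96,-5.61) (4.38,-2.48) (3.39,2.58)

t = z/height = 1.25/8 = 0.15625
s = 1 + (scale-1)·z/height = 1 + (1.76-1)·1.25/8 = 1.118750
θ = twist·z/height = -189°·1.25/8 = -29.5313° = -0.515418 rad
cos θ = 0.870087, sin θ = -0.492898 (intermediates below are computed at full precision and shown rounded to 5 d.p.)
v1: (-5,2.5) → rotate → (-3.11819,4.63971) → ×s → (-3.48847,5.19067) → (-3.49,5.19)
v2: (-4.5,-5) → rotate → (-6.37988,-2.13239) → ×s → (-7.13749,-2.38561) → (-7.14,-2.39)
v3: (4,-3.5) → rotate → (1.75520,-5.01690) → ×s → (1.96363,-5.61265) → (1.96,-5.61)
v4: (4.5,0) → rotate → (3.91539,-2.21804) → ×s → (4.38034,-2.48143) → (4.38,-2.48)
v5: (1.5,3.5) → rotate → (3.03027,2.30596) → ×s → (3.39012,2.57979) → (3.39,2.58)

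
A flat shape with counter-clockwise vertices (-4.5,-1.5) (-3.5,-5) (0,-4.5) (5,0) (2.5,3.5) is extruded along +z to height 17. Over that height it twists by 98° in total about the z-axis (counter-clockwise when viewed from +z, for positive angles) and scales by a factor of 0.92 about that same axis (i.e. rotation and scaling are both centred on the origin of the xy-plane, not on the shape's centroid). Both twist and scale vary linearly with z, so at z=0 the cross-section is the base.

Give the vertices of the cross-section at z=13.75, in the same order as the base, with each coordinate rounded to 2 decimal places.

Cross-section at z=13.75: (0.59,-4.40) (3.98,-4.09) (4.14,-0.78) (0.87,4.59) (-2.78,2.91)

t = z/height = 13.75/17 = 0.808824
s = 1 + (scale-1)·z/height = 1 + (0.92-1)·13.75/17 = 0.935294
θ = twist·z/height = 98°·13.75/17 = 79.2647° = 1.383430 rad
cos θ = 0.186272, sin θ = 0.982498 (intermediates below are computed at full precision and shown rounded to 5 d.p.)
v1: (-4.5,-1.5) → rotate → (0.63552,-4.70065) → ×s → (0.59440,-4.39649) → (0.59,-4.40)
v2: (-3.5,-5) → rotate → (4.26054,-4.37010) → ×s → (3.98486,-4.08733) → (3.98,-4.09)
v3: (0,-4.5) → rotate → (4.42124,-0.83822) → ×s → (4.13516,-0.78399) → (4.14,-0.78)
v4: (5,0) → rotate → (0.93136,4.91249) → ×s → (0.87109,4.59462) → (0.87,4.59)
v5: (2.5,3.5) → rotate → (-2.97306,3.10820) → ×s → (-2.78069,2.90708) → (-2.78,2.91)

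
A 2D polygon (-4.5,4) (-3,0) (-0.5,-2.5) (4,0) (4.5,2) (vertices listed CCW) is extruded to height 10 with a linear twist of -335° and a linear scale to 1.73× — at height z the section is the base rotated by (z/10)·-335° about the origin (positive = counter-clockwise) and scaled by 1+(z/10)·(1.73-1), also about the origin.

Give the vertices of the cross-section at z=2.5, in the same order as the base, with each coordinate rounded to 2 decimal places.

t = z/height = 2.5/10 = 0.25
s = 1 + (scale-1)·z/height = 1 + (1.73-1)·2.5/10 = 1.182500
θ = twist·z/height = -335°·2.5/10 = -83.7500° = -1.461713 rad
cos θ = 0.108867, sin θ = -0.994056 (intermediates below are computed at full precision and shown rounded to 5 d.p.)
v1: (-4.5,4) → rotate → (3.48632,4.90872) → ×s → (4.12258,5.80456) → (4.12,5.80)
v2: (-3,0) → rotate → (-0.32660,2.98217) → ×s → (-0.38621,3.52641) → (-0.39,3.53)
v3: (-0.5,-2.5) → rotate → (-2.53957,0.22486) → ×s → (-3.00305,0.26590) → (-3.00,0.27)
v4: (4,0) → rotate → (0.43547,-3.97623) → ×s → (0.51494,-4.70189) → (0.51,-4.70)
v5: (4.5,2) → rotate → (2.47801,-4.25552) → ×s → (2.93025,-5.03215) → (2.93,-5.03)

Cross-section at z=2.5: (4.12,5.80) (-0.39,3.53) (-3.00,0.27) (0.51,-4.70) (2.93,-5.03)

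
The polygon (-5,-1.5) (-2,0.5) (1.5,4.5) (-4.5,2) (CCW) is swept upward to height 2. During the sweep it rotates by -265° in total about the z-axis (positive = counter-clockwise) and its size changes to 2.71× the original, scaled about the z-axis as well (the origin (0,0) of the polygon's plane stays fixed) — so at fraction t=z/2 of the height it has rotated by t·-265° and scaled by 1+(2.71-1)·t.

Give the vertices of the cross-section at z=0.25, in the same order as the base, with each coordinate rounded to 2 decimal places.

t = z/height = 0.25/2 = 0.125
s = 1 + (scale-1)·z/height = 1 + (2.71-1)·0.25/2 = 1.213750
θ = twist·z/height = -265°·0.25/2 = -33.1250° = -0.578140 rad
cos θ = 0.837480, sin θ = -0.546467 (intermediates below are computed at full precision and shown rounded to 5 d.p.)
v1: (-5,-1.5) → rotate → (-5.00710,1.47612) → ×s → (-6.07737,1.79164) → (-6.08,1.79)
v2: (-2,0.5) → rotate → (-1.40173,1.51168) → ×s → (-1.70135,1.83480) → (-1.70,1.83)
v3: (1.5,4.5) → rotate → (3.71532,2.94896) → ×s → (4.50947,3.57930) → (4.51,3.58)
v4: (-4.5,2) → rotate → (-2.67573,4.13406) → ×s → (-3.24766,5.01772) → (-3.25,5.02)

Cross-section at z=0.25: (-6.08,1.79) (-1.70,1.83) (4.51,3.58) (-3.25,5.02)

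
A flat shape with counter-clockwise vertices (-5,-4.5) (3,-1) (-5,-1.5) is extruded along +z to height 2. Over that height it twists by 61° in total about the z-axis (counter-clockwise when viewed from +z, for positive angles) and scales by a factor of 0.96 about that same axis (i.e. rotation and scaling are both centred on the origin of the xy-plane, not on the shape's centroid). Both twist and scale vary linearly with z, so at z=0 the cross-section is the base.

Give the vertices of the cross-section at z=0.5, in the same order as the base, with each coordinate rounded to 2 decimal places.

Cross-section at z=0.5: (-3.60,-5.60) (3.13,-0.17) (-4.39,-2.73)

t = z/height = 0.5/2 = 0.25
s = 1 + (scale-1)·z/height = 1 + (0.96-1)·0.5/2 = 0.990000
θ = twist·z/height = 61°·0.5/2 = 15.2500° = 0.266163 rad
cos θ = 0.964787, sin θ = 0.263031 (intermediates below are computed at full precision and shown rounded to 5 d.p.)
v1: (-5,-4.5) → rotate → (-3.64030,-5.65670) → ×s → (-3.60389,-5.60013) → (-3.60,-5.60)
v2: (3,-1) → rotate → (3.15739,-0.17569) → ×s → (3.12582,-0.17394) → (3.13,-0.17)
v3: (-5,-1.5) → rotate → (-4.42939,-2.76234) → ×s → (-4.38510,-2.73471) → (-4.39,-2.73)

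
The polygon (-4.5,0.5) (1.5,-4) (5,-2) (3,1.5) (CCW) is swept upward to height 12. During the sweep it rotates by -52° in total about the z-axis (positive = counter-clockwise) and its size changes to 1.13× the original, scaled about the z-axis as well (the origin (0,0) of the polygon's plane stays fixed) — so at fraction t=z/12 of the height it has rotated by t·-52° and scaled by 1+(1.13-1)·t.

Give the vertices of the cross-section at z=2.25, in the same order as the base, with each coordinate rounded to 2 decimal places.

Cross-section at z=2.25: (-4.46,1.29) (0.82,-4.30) (4.70,-2.89) (3.29,0.99)

t = z/height = 2.25/12 = 0.1875
s = 1 + (scale-1)·z/height = 1 + (1.13-1)·2.25/12 = 1.024375
θ = twist·z/height = -52°·2.25/12 = -9.7500° = -0.170170 rad
cos θ = 0.985556, sin θ = -0.169350 (intermediates below are computed at full precision and shown rounded to 5 d.p.)
v1: (-4.5,0.5) → rotate → (-4.35033,1.25485) → ×s → (-4.45637,1.28544) → (-4.46,1.29)
v2: (1.5,-4) → rotate → (0.80094,-4.19625) → ×s → (0.82046,-4.29853) → (0.82,-4.30)
v3: (5,-2) → rotate → (4.58908,-2.81786) → ×s → (4.70094,-2.88654) → (4.70,-2.89)
v4: (3,1.5) → rotate → (3.21069,0.97029) → ×s → (3.28895,0.99394) → (3.29,0.99)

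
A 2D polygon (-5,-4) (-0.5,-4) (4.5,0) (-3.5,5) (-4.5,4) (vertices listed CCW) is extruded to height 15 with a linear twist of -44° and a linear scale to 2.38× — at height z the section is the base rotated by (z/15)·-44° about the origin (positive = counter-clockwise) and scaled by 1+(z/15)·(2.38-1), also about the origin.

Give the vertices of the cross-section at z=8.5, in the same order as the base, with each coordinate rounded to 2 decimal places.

t = z/height = 8.5/15 = 0.566667
s = 1 + (scale-1)·z/height = 1 + (2.38-1)·8.5/15 = 1.782000
θ = twist·z/height = -44°·8.5/15 = -24.9333° = -0.435169 rad
cos θ = 0.906799, sin θ = -0.421563 (intermediates below are computed at full precision and shown rounded to 5 d.p.)
v1: (-5,-4) → rotate → (-6.22025,-1.51938) → ×s → (-11.08448,-2.70753) → (-11.08,-2.71)
v2: (-0.5,-4) → rotate → (-2.13965,-3.41641) → ×s → (-3.81286,-6.08805) → (-3.81,-6.09)
v3: (4.5,0) → rotate → (4.08060,-1.89704) → ×s → (7.27162,-3.38052) → (7.27,-3.38)
v4: (-3.5,5) → rotate → (-1.06598,6.00947) → ×s → (-1.89957,10.70887) → (-1.90,10.71)
v5: (-4.5,4) → rotate → (-2.39434,5.52423) → ×s → (-4.26672,9.84418) → (-4.27,9.84)

Cross-section at z=8.5: (-11.08,-2.71) (-3.81,-6.09) (7.27,-3.38) (-1.90,10.71) (-4.27,9.84)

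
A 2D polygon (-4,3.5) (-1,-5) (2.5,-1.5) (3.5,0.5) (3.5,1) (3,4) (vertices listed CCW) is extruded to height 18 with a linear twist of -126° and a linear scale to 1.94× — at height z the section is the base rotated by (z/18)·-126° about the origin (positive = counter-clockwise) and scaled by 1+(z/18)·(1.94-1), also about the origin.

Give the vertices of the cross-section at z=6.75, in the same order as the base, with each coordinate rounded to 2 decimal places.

Cross-section at z=6.75: (-0.20,7.19) (-5.88,-3.60) (0.81,-3.86) (3.71,-3.02) (4.21,-2.56) (6.73,0.69)

t = z/height = 6.75/18 = 0.375
s = 1 + (scale-1)·z/height = 1 + (1.94-1)·6.75/18 = 1.352500
θ = twist·z/height = -126°·6.75/18 = -47.2500° = -0.824668 rad
cos θ = 0.678801, sin θ = -0.734323 (intermediates below are computed at full precision and shown rounded to 5 d.p.)
v1: (-4,3.5) → rotate → (-0.14507,5.31309) → ×s → (-0.19621,7.18596) → (-0.20,7.19)
v2: (-1,-5) → rotate → (-4.35041,-2.65968) → ×s → (-5.88393,-3.59722) → (-5.88,-3.60)
v3: (2.5,-1.5) → rotate → (0.59552,-2.85401) → ×s → (0.80544,-3.86004) → (0.81,-3.86)
v4: (3.5,0.5) → rotate → (2.74296,-2.23073) → ×s → (3.70986,-3.01706) → (3.71,-3.02)
v5: (3.5,1) → rotate → (3.11013,-1.89133) → ×s → (4.20644,-2.55802) → (4.21,-2.56)
v6: (3,4) → rotate → (4.97369,0.51224) → ×s → (6.72692,0.69280) → (6.73,0.69)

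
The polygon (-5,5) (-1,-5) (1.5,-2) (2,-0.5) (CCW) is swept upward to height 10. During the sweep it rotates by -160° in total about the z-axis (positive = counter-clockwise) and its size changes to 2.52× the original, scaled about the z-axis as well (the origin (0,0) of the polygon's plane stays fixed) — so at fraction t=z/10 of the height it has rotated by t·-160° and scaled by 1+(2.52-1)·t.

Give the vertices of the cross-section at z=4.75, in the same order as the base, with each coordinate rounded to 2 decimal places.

Cross-section at z=4.75: (6.27,10.44) (-8.77,-0.41) (-2.72,-3.34) (0.00,-3.55)

t = z/height = 4.75/10 = 0.475
s = 1 + (scale-1)·z/height = 1 + (2.52-1)·4.75/10 = 1.722000
θ = twist·z/height = -160°·4.75/10 = -76.0000° = -1.326450 rad
cos θ = 0.241922, sin θ = -0.970296 (intermediates below are computed at full precision and shown rounded to 5 d.p.)
v1: (-5,5) → rotate → (3.64187,6.06109) → ×s → (6.27130,10.43719) → (6.27,10.44)
v2: (-1,-5) → rotate → (-5.09340,-0.23931) → ×s → (-8.77084,-0.41210) → (-8.77,-0.41)
v3: (1.5,-2) → rotate → (-1.57771,-1.93929) → ×s → (-2.71681,-3.33945) → (-2.72,-3.34)
v4: (2,-0.5) → rotate → (-0.00130,-2.06155) → ×s → (-0.00225,-3.54999) → (0.00,-3.55)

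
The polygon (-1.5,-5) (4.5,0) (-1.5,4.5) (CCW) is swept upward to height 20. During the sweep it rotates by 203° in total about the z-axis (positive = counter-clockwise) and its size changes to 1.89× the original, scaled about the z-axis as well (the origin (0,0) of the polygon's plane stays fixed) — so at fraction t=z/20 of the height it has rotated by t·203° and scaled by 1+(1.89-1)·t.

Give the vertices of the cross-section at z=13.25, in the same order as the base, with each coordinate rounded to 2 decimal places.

t = z/height = 13.25/20 = 0.6625
s = 1 + (scale-1)·z/height = 1 + (1.89-1)·13.25/20 = 1.589625
θ = twist·z/height = 203°·13.25/20 = 134.4875° = 2.347250 rad
cos θ = -0.700754, sin θ = 0.713403 (intermediates below are computed at full precision and shown rounded to 5 d.p.)
v1: (-1.5,-5) → rotate → (4.61815,2.43366) → ×s → (7.34112,3.86861) → (7.34,3.87)
v2: (4.5,0) → rotate → (-3.15339,3.21032) → ×s → (-5.01271,5.10320) → (-5.01,5.10)
v3: (-1.5,4.5) → rotate → (-2.15918,-4.22350) → ×s → (-3.43229,-6.71378) → (-3.43,-6.71)

Cross-section at z=13.25: (7.34,3.87) (-5.01,5.10) (-3.43,-6.71)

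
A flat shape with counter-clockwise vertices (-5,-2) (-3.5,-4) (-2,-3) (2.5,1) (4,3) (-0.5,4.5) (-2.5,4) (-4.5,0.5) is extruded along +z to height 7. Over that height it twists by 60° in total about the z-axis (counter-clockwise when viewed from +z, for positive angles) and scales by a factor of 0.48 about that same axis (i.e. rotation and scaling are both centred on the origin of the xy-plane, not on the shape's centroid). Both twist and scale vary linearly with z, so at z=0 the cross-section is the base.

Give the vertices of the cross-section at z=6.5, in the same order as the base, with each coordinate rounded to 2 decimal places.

t = z/height = 6.5/7 = 0.928571
s = 1 + (scale-1)·z/height = 1 + (0.48-1)·6.5/7 = 0.517143
θ = twist·z/height = 60°·6.5/7 = 55.7143° = 0.972398 rad
cos θ = 0.563320, sin θ = 0.826239 (intermediates below are computed at full precision and shown rounded to 5 d.p.)
v1: (-5,-2) → rotate → (-1.16412,-5.25783) → ×s → (-0.60202,-2.71905) → (-0.60,-2.72)
v2: (-3.5,-4) → rotate → (1.33333,-5.14512) → ×s → (0.68952,-2.66076) → (0.69,-2.66)
v3: (-2,-3) → rotate → (1.35208,-3.34244) → ×s → (0.69922,-1.72852) → (0.70,-1.73)
v4: (2.5,1) → rotate → (0.58206,2.62892) → ×s → (0.30101,1.35953) → (0.30,1.36)
v5: (4,3) → rotate → (-0.22544,4.99492) → ×s → (-0.11658,2.58308) → (-0.12,2.58)
v6: (-0.5,4.5) → rotate → (-3.99973,2.12182) → ×s → (-2.06843,1.09728) → (-2.07,1.10)
v7: (-2.5,4) → rotate → (-4.71326,0.18768) → ×s → (-2.43743,0.09706) → (-2.44,0.10)
v8: (-4.5,0.5) → rotate → (-2.94806,-3.43641) → ×s → (-1.52457,-1.77712) → (-1.52,-1.78)

Cross-section at z=6.5: (-0.60,-2.72) (0.69,-2.66) (0.70,-1.73) (0.30,1.36) (-0.12,2.58) (-2.07,1.10) (-2.44,0.10) (-1.52,-1.78)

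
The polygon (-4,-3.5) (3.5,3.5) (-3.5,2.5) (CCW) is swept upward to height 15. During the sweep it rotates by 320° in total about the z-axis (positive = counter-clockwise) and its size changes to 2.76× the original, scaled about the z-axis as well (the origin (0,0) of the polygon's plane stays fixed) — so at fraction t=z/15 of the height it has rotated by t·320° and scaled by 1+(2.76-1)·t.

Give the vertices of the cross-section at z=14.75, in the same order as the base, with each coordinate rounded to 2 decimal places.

t = z/height = 14.75/15 = 0.983333
s = 1 + (scale-1)·z/height = 1 + (2.76-1)·14.75/15 = 2.730667
θ = twist·z/height = 320°·14.75/15 = 314.6667° = 5.491969 rad
cos θ = 0.702981, sin θ = -0.711209 (intermediates below are computed at full precision and shown rounded to 5 d.p.)
v1: (-4,-3.5) → rotate → (-5.30115,0.38440) → ×s → (-14.47569,1.04967) → (-14.48,1.05)
v2: (3.5,3.5) → rotate → (4.94966,-0.02880) → ×s → (13.51588,-0.07863) → (13.52,-0.08)
v3: (-3.5,2.5) → rotate → (-0.68241,4.24668) → ×s → (-1.86344,11.59627) → (-1.86,11.60)

Cross-section at z=14.75: (-14.48,1.05) (13.52,-0.08) (-1.86,11.60)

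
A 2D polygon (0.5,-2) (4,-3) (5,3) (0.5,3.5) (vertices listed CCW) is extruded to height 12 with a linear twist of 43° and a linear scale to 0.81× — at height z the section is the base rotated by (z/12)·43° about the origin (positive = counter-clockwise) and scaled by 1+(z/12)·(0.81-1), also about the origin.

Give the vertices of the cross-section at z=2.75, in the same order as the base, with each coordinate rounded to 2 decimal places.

t = z/height = 2.75/12 = 0.229167
s = 1 + (scale-1)·z/height = 1 + (0.81-1)·2.75/12 = 0.956458
θ = twist·z/height = 43°·2.75/12 = 9.8542° = 0.171988 rad
cos θ = 0.985247, sin θ = 0.171141 (intermediates below are computed at full precision and shown rounded to 5 d.p.)
v1: (0.5,-2) → rotate → (0.83491,-1.88492) → ×s → (0.79855,-1.80285) → (0.80,-1.80)
v2: (4,-3) → rotate → (4.45441,-2.27118) → ×s → (4.26046,-2.17228) → (4.26,-2.17)
v3: (5,3) → rotate → (4.41281,3.81144) → ×s → (4.22067,3.64549) → (4.22,3.65)
v4: (0.5,3.5) → rotate → (-0.10637,3.53393) → ×s → (-0.10174,3.38006) → (-0.10,3.38)

Cross-section at z=2.75: (0.80,-1.80) (4.26,-2.17) (4.22,3.65) (-0.10,3.38)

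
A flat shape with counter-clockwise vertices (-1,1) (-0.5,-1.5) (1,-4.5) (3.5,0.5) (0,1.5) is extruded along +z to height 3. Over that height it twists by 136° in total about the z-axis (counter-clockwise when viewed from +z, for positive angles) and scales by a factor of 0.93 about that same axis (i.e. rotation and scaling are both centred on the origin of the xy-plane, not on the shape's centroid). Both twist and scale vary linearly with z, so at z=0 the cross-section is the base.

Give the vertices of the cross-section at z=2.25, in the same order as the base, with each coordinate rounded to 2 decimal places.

Cross-section at z=2.25: (-0.73,-1.12) (1.49,-0.17) (3.97,1.81) (-1.15,3.15) (-1.39,-0.30)

t = z/height = 2.25/3 = 0.75
s = 1 + (scale-1)·z/height = 1 + (0.93-1)·2.25/3 = 0.947500
θ = twist·z/height = 136°·2.25/3 = 102.0000° = 1.780236 rad
cos θ = -0.207912, sin θ = 0.978148 (intermediates below are computed at full precision and shown rounded to 5 d.p.)
v1: (-1,1) → rotate → (-0.77024,-1.18606) → ×s → (-0.72980,-1.12379) → (-0.73,-1.12)
v2: (-0.5,-1.5) → rotate → (1.57118,-0.17721) → ×s → (1.48869,-0.16790) → (1.49,-0.17)
v3: (1,-4.5) → rotate → (4.19375,1.91375) → ×s → (3.97358,1.81328) → (3.97,1.81)
v4: (3.5,0.5) → rotate → (-1.21676,3.31956) → ×s → (-1.15288,3.14528) → (-1.15,3.15)
v5: (0,1.5) → rotate → (-1.46722,-0.31187) → ×s → (-1.39019,-0.29549) → (-1.39,-0.30)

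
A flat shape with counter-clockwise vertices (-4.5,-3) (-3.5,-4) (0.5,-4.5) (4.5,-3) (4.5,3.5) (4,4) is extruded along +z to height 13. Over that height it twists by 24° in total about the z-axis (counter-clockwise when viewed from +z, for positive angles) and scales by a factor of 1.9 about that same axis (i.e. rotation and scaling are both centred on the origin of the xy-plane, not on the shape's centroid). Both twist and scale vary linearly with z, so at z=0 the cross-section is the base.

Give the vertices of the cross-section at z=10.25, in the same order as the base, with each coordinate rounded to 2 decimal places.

t = z/height = 10.25/13 = 0.788462
s = 1 + (scale-1)·z/height = 1 + (1.9-1)·10.25/13 = 1.709615
θ = twist·z/height = 24°·10.25/13 = 18.9231° = 0.330270 rad
cos θ = 0.945955, sin θ = 0.324298 (intermediates below are computed at full precision and shown rounded to 5 d.p.)
v1: (-4.5,-3) → rotate → (-3.28390,-4.29721) → ×s → (-5.61421,-7.34657) → (-5.61,-7.35)
v2: (-3.5,-4) → rotate → (-2.01365,-4.91886) → ×s → (-3.44256,-8.40937) → (-3.44,-8.41)
v3: (0.5,-4.5) → rotate → (1.93232,-4.09465) → ×s → (3.30352,-7.00027) → (3.30,-7.00)
v4: (4.5,-3) → rotate → (5.22969,-1.37852) → ×s → (8.94076,-2.35674) → (8.94,-2.36)
v5: (4.5,3.5) → rotate → (3.12175,4.77018) → ×s → (5.33700,8.15518) → (5.34,8.16)
v6: (4,4) → rotate → (2.48663,5.08101) → ×s → (4.25117,8.68658) → (4.25,8.69)

Cross-section at z=10.25: (-5.61,-7.35) (-3.44,-8.41) (3.30,-7.00) (8.94,-2.36) (5.34,8.16) (4.25,8.69)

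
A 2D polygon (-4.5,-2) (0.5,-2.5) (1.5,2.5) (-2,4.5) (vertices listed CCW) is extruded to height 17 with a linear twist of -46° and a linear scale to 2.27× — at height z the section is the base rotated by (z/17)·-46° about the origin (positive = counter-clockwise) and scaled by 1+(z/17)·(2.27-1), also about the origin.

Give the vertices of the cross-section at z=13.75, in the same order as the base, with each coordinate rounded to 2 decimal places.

t = z/height = 13.75/17 = 0.808824
s = 1 + (scale-1)·z/height = 1 + (2.27-1)·13.75/17 = 2.027206
θ = twist·z/height = -46°·13.75/17 = -37.2059° = -0.649365 rad
cos θ = 0.796468, sin θ = -0.604681 (intermediates below are computed at full precision and shown rounded to 5 d.p.)
v1: (-4.5,-2) → rotate → (-4.79347,1.12813) → ×s → (-9.71734,2.28695) → (-9.72,2.29)
v2: (0.5,-2.5) → rotate → (-1.11347,-2.29351) → ×s → (-2.25723,-4.64942) → (-2.26,-4.65)
v3: (1.5,2.5) → rotate → (2.70640,1.08415) → ×s → (5.48644,2.19779) → (5.49,2.20)
v4: (-2,4.5) → rotate → (1.12813,4.79347) → ×s → (2.28695,9.71734) → (2.29,9.72)

Cross-section at z=13.75: (-9.72,2.29) (-2.26,-4.65) (5.49,2.20) (2.29,9.72)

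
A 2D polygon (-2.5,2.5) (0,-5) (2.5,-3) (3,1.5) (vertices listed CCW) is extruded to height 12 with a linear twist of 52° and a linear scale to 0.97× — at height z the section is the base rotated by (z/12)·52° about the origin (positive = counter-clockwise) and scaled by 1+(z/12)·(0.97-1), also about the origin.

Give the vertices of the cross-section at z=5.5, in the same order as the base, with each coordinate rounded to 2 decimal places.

t = z/height = 5.5/12 = 0.458333
s = 1 + (scale-1)·z/height = 1 + (0.97-1)·5.5/12 = 0.986250
θ = twist·z/height = 52°·5.5/12 = 23.8333° = 0.415970 rad
cos θ = 0.914725, sin θ = 0.404078 (intermediates below are computed at full precision and shown rounded to 5 d.p.)
v1: (-2.5,2.5) → rotate → (-3.29701,1.27662) → ×s → (-3.25167,1.25906) → (-3.25,1.26)
v2: (0,-5) → rotate → (2.02039,-4.57362) → ×s → (1.99261,-4.51074) → (1.99,-4.51)
v3: (2.5,-3) → rotate → (3.49904,-1.73398) → ×s → (3.45093,-1.71014) → (3.45,-1.71)
v4: (3,1.5) → rotate → (2.13806,2.58432) → ×s → (2.10866,2.54879) → (2.11,2.55)

Cross-section at z=5.5: (-3.25,1.26) (1.99,-4.51) (3.45,-1.71) (2.11,2.55)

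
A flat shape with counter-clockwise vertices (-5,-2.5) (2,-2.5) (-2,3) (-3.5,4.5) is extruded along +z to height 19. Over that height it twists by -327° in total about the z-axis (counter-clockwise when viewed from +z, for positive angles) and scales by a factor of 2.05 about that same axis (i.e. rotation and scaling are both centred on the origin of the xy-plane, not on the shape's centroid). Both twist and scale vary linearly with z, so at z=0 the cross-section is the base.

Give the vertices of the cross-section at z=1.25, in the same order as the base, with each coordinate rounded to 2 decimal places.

t = z/height = 1.25/19 = 0.0657895
s = 1 + (scale-1)·z/height = 1 + (2.05-1)·1.25/19 = 1.069079
θ = twist·z/height = -327°·1.25/19 = -21.5132° = -0.375475 rad
cos θ = 0.930333, sin θ = -0.366715 (intermediates below are computed at full precision and shown rounded to 5 d.p.)
v1: (-5,-2.5) → rotate → (-5.56845,-0.49226) → ×s → (-5.95312,-0.52626) → (-5.95,-0.53)
v2: (2,-2.5) → rotate → (0.94388,-3.05926) → ×s → (1.00908,-3.27059) → (1.01,-3.27)
v3: (-2,3) → rotate → (-0.76052,3.52443) → ×s → (-0.81306,3.76789) → (-0.81,3.77)
v4: (-3.5,4.5) → rotate → (-1.60595,5.47000) → ×s → (-1.71689,5.84786) → (-1.72,5.85)

Cross-section at z=1.25: (-5.95,-0.53) (1.01,-3.27) (-0.81,3.77) (-1.72,5.85)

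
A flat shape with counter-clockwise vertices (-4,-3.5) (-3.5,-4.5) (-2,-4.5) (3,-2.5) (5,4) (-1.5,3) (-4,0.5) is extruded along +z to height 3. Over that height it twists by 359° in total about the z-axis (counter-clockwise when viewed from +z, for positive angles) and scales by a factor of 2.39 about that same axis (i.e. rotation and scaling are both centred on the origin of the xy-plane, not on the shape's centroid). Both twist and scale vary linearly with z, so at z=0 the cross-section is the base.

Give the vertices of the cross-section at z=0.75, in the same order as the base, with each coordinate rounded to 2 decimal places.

t = z/height = 0.75/3 = 0.25
s = 1 + (scale-1)·z/height = 1 + (2.39-1)·0.75/3 = 1.347500
θ = twist·z/height = 359°·0.75/3 = 89.7500° = 1.566433 rad
cos θ = 0.004363, sin θ = 0.999990 (intermediates below are computed at full precision and shown rounded to 5 d.p.)
v1: (-4,-3.5) → rotate → (3.48251,-4.01523) → ×s → (4.69269,-5.41053) → (4.69,-5.41)
v2: (-3.5,-4.5) → rotate → (4.48469,-3.51960) → ×s → (6.04311,-4.74266) → (6.04,-4.74)
v3: (-2,-4.5) → rotate → (4.49123,-2.01962) → ×s → (6.05193,-2.72143) → (6.05,-2.72)
v4: (3,-2.5) → rotate → (2.51307,2.98906) → ×s → (3.38636,4.02776) → (3.39,4.03)
v5: (5,4) → rotate → (-3.97815,5.01741) → ×s → (-5.36055,6.76095) → (-5.36,6.76)
v6: (-1.5,3) → rotate → (-3.00652,-1.48690) → ×s → (-4.05128,-2.00359) → (-4.05,-2.00)
v7: (-4,0.5) → rotate → (-0.51745,-3.99778) → ×s → (-0.69726,-5.38701) → (-0.70,-5.39)

Cross-section at z=0.75: (4.69,-5.41) (6.04,-4.74) (6.05,-2.72) (3.39,4.03) (-5.36,6.76) (-4.05,-2.00) (-0.70,-5.39)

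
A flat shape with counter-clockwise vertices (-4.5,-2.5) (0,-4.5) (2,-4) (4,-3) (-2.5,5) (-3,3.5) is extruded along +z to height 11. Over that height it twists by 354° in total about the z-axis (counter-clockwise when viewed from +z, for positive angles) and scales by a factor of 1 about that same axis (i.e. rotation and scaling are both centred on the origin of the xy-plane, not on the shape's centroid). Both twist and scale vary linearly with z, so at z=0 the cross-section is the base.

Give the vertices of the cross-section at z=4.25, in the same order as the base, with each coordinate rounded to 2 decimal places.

t = z/height = 4.25/11 = 0.386364
s = 1 + (scale-1)·z/height = 1 + (1-1)·4.25/11 = 1.000000
θ = twist·z/height = 354°·4.25/11 = 136.7727° = 2.387134 rad
cos θ = -0.728643, sin θ = 0.684894 (intermediates below are computed at full precision and shown rounded to 5 d.p.)
v1: (-4.5,-2.5) → rotate → (4.99113,-1.26042) → ×s → (4.99113,-1.26042) → (4.99,-1.26)
v2: (0,-4.5) → rotate → (3.08202,3.27889) → ×s → (3.08202,3.27889) → (3.08,3.28)
v3: (2,-4) → rotate → (1.28229,4.28436) → ×s → (1.28229,4.28436) → (1.28,4.28)
v4: (4,-3) → rotate → (-0.85989,4.92550) → ×s → (-0.85989,4.92550) → (-0.86,4.93)
v5: (-2.5,5) → rotate → (-1.60286,-5.35545) → ×s → (-1.60286,-5.35545) → (-1.60,-5.36)
v6: (-3,3.5) → rotate → (-0.21120,-4.60493) → ×s → (-0.21120,-4.60493) → (-0.21,-4.60)

Cross-section at z=4.25: (4.99,-1.26) (3.08,3.28) (1.28,4.28) (-0.86,4.93) (-1.60,-5.36) (-0.21,-4.60)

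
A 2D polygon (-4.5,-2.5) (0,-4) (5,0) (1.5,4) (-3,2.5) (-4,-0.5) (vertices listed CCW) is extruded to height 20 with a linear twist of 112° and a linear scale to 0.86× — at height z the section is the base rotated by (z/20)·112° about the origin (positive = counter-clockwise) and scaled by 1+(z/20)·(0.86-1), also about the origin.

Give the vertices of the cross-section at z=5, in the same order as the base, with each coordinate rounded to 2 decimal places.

t = z/height = 5/20 = 0.25
s = 1 + (scale-1)·z/height = 1 + (0.86-1)·5/20 = 0.965000
θ = twist·z/height = 112°·5/20 = 28.0000° = 0.488692 rad
cos θ = 0.882948, sin θ = 0.469472 (intermediates below are computed at full precision and shown rounded to 5 d.p.)
v1: (-4.5,-2.5) → rotate → (-2.79959,-4.31999) → ×s → (-2.70160,-4.16879) → (-2.70,-4.17)
v2: (0,-4) → rotate → (1.87789,-3.53179) → ×s → (1.81216,-3.40818) → (1.81,-3.41)
v3: (5,0) → rotate → (4.41474,2.34736) → ×s → (4.26022,2.26520) → (4.26,2.27)
v4: (1.5,4) → rotate → (-0.55346,4.23600) → ×s → (-0.53409,4.08774) → (-0.53,4.09)
v5: (-3,2.5) → rotate → (-3.82252,0.79895) → ×s → (-3.68873,0.77099) → (-3.69,0.77)
v6: (-4,-0.5) → rotate → (-3.29705,-2.31936) → ×s → (-3.18166,-2.23818) → (-3.18,-2.24)

Cross-section at z=5: (-2.70,-4.17) (1.81,-3.41) (4.26,2.27) (-0.53,4.09) (-3.69,0.77) (-3.18,-2.24)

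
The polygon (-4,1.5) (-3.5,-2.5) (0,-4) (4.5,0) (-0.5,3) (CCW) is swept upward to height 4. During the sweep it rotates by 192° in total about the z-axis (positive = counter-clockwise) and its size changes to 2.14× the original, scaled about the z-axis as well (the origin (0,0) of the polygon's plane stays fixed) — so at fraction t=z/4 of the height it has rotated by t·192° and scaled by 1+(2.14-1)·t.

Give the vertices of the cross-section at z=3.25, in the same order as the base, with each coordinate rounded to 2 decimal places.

Cross-section at z=3.25: (5.86,-5.77) (8.12,1.66) (3.13,7.04) (-7.92,3.53) (-1.47,-5.67)

t = z/height = 3.25/4 = 0.8125
s = 1 + (scale-1)·z/height = 1 + (2.14-1)·3.25/4 = 1.926250
θ = twist·z/height = 192°·3.25/4 = 156.0000° = 2.722714 rad
cos θ = -0.913545, sin θ = 0.406737 (intermediates below are computed at full precision and shown rounded to 5 d.p.)
v1: (-4,1.5) → rotate → (3.04408,-2.99726) → ×s → (5.86365,-5.77348) → (5.86,-5.77)
v2: (-3.5,-2.5) → rotate → (4.21425,0.86029) → ×s → (8.11770,1.65712) → (8.12,1.66)
v3: (0,-4) → rotate → (1.62695,3.65418) → ×s → (3.13391,7.03887) → (3.13,7.04)
v4: (4.5,0) → rotate → (-4.11095,1.83031) → ×s → (-7.91873,3.52564) → (-7.92,3.53)
v5: (-0.5,3) → rotate → (-0.76344,-2.94400) → ×s → (-1.47057,-5.67089) → (-1.47,-5.67)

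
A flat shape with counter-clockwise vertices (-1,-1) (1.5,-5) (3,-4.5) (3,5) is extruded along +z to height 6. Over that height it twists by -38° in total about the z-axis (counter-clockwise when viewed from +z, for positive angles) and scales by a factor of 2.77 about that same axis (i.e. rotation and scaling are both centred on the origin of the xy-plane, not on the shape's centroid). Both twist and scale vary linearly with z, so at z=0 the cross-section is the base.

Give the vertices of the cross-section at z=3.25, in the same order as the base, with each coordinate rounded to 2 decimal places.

t = z/height = 3.25/6 = 0.541667
s = 1 + (scale-1)·z/height = 1 + (2.77-1)·3.25/6 = 1.958750
θ = twist·z/height = -38°·3.25/6 = -20.5833° = -0.359247 rad
cos θ = 0.936162, sin θ = -0.351569 (intermediates below are computed at full precision and shown rounded to 5 d.p.)
v1: (-1,-1) → rotate → (-1.28773,-0.58459) → ×s → (-2.52234,-1.14507) → (-2.52,-1.15)
v2: (1.5,-5) → rotate → (-0.35360,-5.20816) → ×s → (-0.69262,-10.20149) → (-0.69,-10.20)
v3: (3,-4.5) → rotate → (1.22642,-5.26744) → ×s → (2.40226,-10.31759) → (2.40,-10.32)
v4: (3,5) → rotate → (4.56633,3.62610) → ×s → (8.94430,7.10263) → (8.94,7.10)

Cross-section at z=3.25: (-2.52,-1.15) (-0.69,-10.20) (2.40,-10.32) (8.94,7.10)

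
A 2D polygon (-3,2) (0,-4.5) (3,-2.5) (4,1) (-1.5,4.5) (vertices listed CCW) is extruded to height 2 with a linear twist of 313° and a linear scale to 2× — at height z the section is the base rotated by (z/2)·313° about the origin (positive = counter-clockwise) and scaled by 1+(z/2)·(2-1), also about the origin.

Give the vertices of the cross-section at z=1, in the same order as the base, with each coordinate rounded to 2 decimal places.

Cross-section at z=1: (2.93,-4.55) (2.69,6.19) (-2.63,5.23) (-6.10,1.02) (-0.63,-7.09)

t = z/height = 1/2 = 0.5
s = 1 + (scale-1)·z/height = 1 + (2-1)·1/2 = 1.500000
θ = twist·z/height = 313°·1/2 = 156.5000° = 2.731440 rad
cos θ = -0.917060, sin θ = 0.398749 (intermediates below are computed at full precision and shown rounded to 5 d.p.)
v1: (-3,2) → rotate → (1.95368,-3.03037) → ×s → (2.93052,-4.54555) → (2.93,-4.55)
v2: (0,-4.5) → rotate → (1.79437,4.12677) → ×s → (2.69156,6.19016) → (2.69,6.19)
v3: (3,-2.5) → rotate → (-1.75431,3.48890) → ×s → (-2.63146,5.23335) → (-2.63,5.23)
v4: (4,1) → rotate → (-4.06699,0.67794) → ×s → (-6.10048,1.01690) → (-6.10,1.02)
v5: (-1.5,4.5) → rotate → (-0.41878,-4.72489) → ×s → (-0.62817,-7.08734) → (-0.63,-7.09)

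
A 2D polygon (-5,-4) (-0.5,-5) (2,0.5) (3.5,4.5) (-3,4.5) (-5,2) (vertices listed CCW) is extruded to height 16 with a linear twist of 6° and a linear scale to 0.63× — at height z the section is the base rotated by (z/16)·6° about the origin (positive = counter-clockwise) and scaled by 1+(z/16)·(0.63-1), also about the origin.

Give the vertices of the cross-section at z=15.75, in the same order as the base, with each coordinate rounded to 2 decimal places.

Cross-section at z=15.75: (-2.90,-2.86) (0.01,-3.19) (1.23,0.45) (1.92,3.07) (-2.19,2.65) (-3.29,0.94)

t = z/height = 15.75/16 = 0.984375
s = 1 + (scale-1)·z/height = 1 + (0.63-1)·15.75/16 = 0.635781
θ = twist·z/height = 6°·15.75/16 = 5.9063° = 0.103084 rad
cos θ = 0.994692, sin θ = 0.102901 (intermediates below are computed at full precision and shown rounded to 5 d.p.)
v1: (-5,-4) → rotate → (-4.56185,-4.49327) → ×s → (-2.90034,-2.85674) → (-2.90,-2.86)
v2: (-0.5,-5) → rotate → (0.01716,-5.02491) → ×s → (0.01091,-3.19474) → (0.01,-3.19)
v3: (2,0.5) → rotate → (1.93793,0.70315) → ×s → (1.23210,0.44705) → (1.23,0.45)
v4: (3.5,4.5) → rotate → (3.01837,4.83627) → ×s → (1.91902,3.07481) → (1.92,3.07)
v5: (-3,4.5) → rotate → (-3.44713,4.16741) → ×s → (-2.19162,2.64956) → (-2.19,2.65)
v6: (-5,2) → rotate → (-5.17926,1.47488) → ×s → (-3.29288,0.93770) → (-3.29,0.94)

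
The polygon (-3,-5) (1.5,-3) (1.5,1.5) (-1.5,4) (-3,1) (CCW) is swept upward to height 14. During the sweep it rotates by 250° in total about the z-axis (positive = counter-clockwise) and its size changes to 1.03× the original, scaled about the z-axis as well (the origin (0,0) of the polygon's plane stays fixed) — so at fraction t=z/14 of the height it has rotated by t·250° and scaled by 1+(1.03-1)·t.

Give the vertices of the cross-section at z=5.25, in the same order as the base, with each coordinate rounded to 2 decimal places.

t = z/height = 5.25/14 = 0.375
s = 1 + (scale-1)·z/height = 1 + (1.03-1)·5.25/14 = 1.011250
θ = twist·z/height = 250°·5.25/14 = 93.7500° = 1.636246 rad
cos θ = -0.065403, sin θ = 0.997859 (intermediates below are computed at full precision and shown rounded to 5 d.p.)
v1: (-3,-5) → rotate → (5.18550,-2.66656) → ×s → (5.24384,-2.69656) → (5.24,-2.70)
v2: (1.5,-3) → rotate → (2.89547,1.69300) → ×s → (2.92805,1.71204) → (2.93,1.71)
v3: (1.5,1.5) → rotate → (-1.59489,1.39868) → ×s → (-1.61284,1.41442) → (-1.61,1.41)
v4: (-1.5,4) → rotate → (-3.89333,-1.75840) → ×s → (-3.93713,-1.77818) → (-3.94,-1.78)
v5: (-3,1) → rotate → (-0.80165,-3.05898) → ×s → (-0.81067,-3.09339) → (-0.81,-3.09)

Cross-section at z=5.25: (5.24,-2.70) (2.93,1.71) (-1.61,1.41) (-3.94,-1.78) (-0.81,-3.09)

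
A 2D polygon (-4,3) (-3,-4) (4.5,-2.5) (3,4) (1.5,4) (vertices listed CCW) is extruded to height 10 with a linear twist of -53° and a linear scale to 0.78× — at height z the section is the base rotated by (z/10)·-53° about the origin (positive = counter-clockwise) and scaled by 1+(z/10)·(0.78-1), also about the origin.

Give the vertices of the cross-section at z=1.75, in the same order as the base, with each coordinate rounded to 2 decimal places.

t = z/height = 1.75/10 = 0.175
s = 1 + (scale-1)·z/height = 1 + (0.78-1)·1.75/10 = 0.961500
θ = twist·z/height = -53°·1.75/10 = -9.2750° = -0.161879 rad
cos θ = 0.986926, sin θ = -0.161173 (intermediates below are computed at full precision and shown rounded to 5 d.p.)
v1: (-4,3) → rotate → (-3.46418,3.60547) → ×s → (-3.33081,3.46666) → (-3.33,3.47)
v2: (-3,-4) → rotate → (-3.60547,-3.46418) → ×s → (-3.46666,-3.33081) → (-3.47,-3.33)
v3: (4.5,-2.5) → rotate → (4.03823,-3.19259) → ×s → (3.88276,-3.06968) → (3.88,-3.07)
v4: (3,4) → rotate → (3.60547,3.46418) → ×s → (3.46666,3.33081) → (3.47,3.33)
v5: (1.5,4) → rotate → (2.12508,3.70594) → ×s → (2.04327,3.56327) → (2.04,3.56)

Cross-section at z=1.75: (-3.33,3.47) (-3.47,-3.33) (3.88,-3.07) (3.47,3.33) (2.04,3.56)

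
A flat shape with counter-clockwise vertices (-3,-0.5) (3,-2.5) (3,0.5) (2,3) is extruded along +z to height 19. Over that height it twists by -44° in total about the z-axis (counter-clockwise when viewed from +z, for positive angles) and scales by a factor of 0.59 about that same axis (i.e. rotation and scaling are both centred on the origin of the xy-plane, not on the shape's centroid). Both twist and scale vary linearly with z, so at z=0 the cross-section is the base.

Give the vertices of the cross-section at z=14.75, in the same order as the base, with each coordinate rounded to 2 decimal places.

t = z/height = 14.75/19 = 0.776316
s = 1 + (scale-1)·z/height = 1 + (0.59-1)·14.75/19 = 0.681711
θ = twist·z/height = -44°·14.75/19 = -34.1579° = -0.596168 rad
cos θ = 0.827493, sin θ = -0.561475 (intermediates below are computed at full precision and shown rounded to 5 d.p.)
v1: (-3,-0.5) → rotate → (-2.76322,1.27068) → ×s → (-1.88371,0.86624) → (-1.88,0.87)
v2: (3,-2.5) → rotate → (1.07879,-3.75316) → ×s → (0.73542,-2.55857) → (0.74,-2.56)
v3: (3,0.5) → rotate → (2.76322,-1.27068) → ×s → (1.88371,-0.86624) → (1.88,-0.87)
v4: (2,3) → rotate → (3.33941,1.35953) → ×s → (2.27651,0.92681) → (2.28,0.93)

Cross-section at z=14.75: (-1.88,0.87) (0.74,-2.56) (1.88,-0.87) (2.28,0.93)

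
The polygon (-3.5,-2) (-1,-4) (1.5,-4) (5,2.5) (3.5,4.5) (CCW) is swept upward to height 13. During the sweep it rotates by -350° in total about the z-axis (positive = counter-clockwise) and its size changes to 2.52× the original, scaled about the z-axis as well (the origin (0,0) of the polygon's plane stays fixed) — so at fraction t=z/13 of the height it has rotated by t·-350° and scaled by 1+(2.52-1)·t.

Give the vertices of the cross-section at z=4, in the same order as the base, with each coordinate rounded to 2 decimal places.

t = z/height = 4/13 = 0.307692
s = 1 + (scale-1)·z/height = 1 + (2.52-1)·4/13 = 1.467692
θ = twist·z/height = -350°·4/13 = -107.6923° = -1.879585 rad
cos θ = -0.303905, sin θ = -0.952702 (intermediates below are computed at full precision and shown rounded to 5 d.p.)
v1: (-3.5,-2) → rotate → (-0.84174,3.94227) → ×s → (-1.23541,5.78604) → (-1.24,5.79)
v2: (-1,-4) → rotate → (-3.50690,2.16832) → ×s → (-5.14706,3.18243) → (-5.15,3.18)
v3: (1.5,-4) → rotate → (-4.26667,-0.21343) → ×s → (-6.26215,-0.31325) → (-6.26,-0.31)
v4: (5,2.5) → rotate → (0.86223,-5.52327) → ×s → (1.26549,-8.10647) → (1.27,-8.11)
v5: (3.5,4.5) → rotate → (3.22349,-4.70203) → ×s → (4.73109,-6.90114) → (4.73,-6.90)

Cross-section at z=4: (-1.24,5.79) (-5.15,3.18) (-6.26,-0.31) (1.27,-8.11) (4.73,-6.90)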